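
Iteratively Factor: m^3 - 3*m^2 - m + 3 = (m - 3)*(m^2 - 1) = (m - 3)*(m + 1)*(m - 1)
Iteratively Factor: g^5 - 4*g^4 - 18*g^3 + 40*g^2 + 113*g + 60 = (g - 4)*(g^4 - 18*g^2 - 32*g - 15) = (g - 4)*(g + 1)*(g^3 - g^2 - 17*g - 15) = (g - 4)*(g + 1)^2*(g^2 - 2*g - 15) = (g - 5)*(g - 4)*(g + 1)^2*(g + 3)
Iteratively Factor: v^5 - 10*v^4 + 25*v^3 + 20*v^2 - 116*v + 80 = (v - 5)*(v^4 - 5*v^3 + 20*v - 16) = (v - 5)*(v + 2)*(v^3 - 7*v^2 + 14*v - 8) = (v - 5)*(v - 1)*(v + 2)*(v^2 - 6*v + 8) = (v - 5)*(v - 2)*(v - 1)*(v + 2)*(v - 4)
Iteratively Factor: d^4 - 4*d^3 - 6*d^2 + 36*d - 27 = (d - 3)*(d^3 - d^2 - 9*d + 9) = (d - 3)*(d - 1)*(d^2 - 9) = (d - 3)^2*(d - 1)*(d + 3)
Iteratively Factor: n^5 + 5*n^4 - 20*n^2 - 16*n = (n)*(n^4 + 5*n^3 - 20*n - 16) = n*(n - 2)*(n^3 + 7*n^2 + 14*n + 8) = n*(n - 2)*(n + 1)*(n^2 + 6*n + 8) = n*(n - 2)*(n + 1)*(n + 4)*(n + 2)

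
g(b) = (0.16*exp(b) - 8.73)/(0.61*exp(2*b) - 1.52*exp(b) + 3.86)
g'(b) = (0.16*exp(b) - 8.73)*(-1.22*exp(2*b) + 1.52*exp(b))/(0.61*exp(2*b) - 1.52*exp(b) + 3.86)^2 + 0.16*exp(b)/(0.61*exp(2*b) - 1.52*exp(b) + 3.86)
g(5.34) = 0.00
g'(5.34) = -0.00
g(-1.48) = -2.45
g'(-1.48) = -0.19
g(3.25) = -0.01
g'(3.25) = 0.04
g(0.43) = -2.86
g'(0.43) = 0.61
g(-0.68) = -2.66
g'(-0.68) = -0.35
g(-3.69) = -2.28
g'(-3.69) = -0.02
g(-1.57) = -2.44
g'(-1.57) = -0.17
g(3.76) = -0.00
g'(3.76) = 0.01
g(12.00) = 0.00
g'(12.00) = 0.00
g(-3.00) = -2.30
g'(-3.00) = -0.04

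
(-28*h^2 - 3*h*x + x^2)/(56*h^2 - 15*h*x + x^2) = (4*h + x)/(-8*h + x)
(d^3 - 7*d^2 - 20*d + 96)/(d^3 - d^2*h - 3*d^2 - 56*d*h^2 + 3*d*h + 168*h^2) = (d^2 - 4*d - 32)/(d^2 - d*h - 56*h^2)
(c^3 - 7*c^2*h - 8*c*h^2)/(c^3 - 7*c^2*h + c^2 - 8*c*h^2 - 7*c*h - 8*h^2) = c/(c + 1)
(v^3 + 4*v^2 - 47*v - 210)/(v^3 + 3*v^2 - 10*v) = (v^2 - v - 42)/(v*(v - 2))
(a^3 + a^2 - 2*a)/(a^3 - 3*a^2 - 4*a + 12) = a*(a - 1)/(a^2 - 5*a + 6)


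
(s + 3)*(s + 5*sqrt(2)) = s^2 + 3*s + 5*sqrt(2)*s + 15*sqrt(2)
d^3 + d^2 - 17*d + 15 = (d - 3)*(d - 1)*(d + 5)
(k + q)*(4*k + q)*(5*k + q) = 20*k^3 + 29*k^2*q + 10*k*q^2 + q^3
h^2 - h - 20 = (h - 5)*(h + 4)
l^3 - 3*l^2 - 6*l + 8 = (l - 4)*(l - 1)*(l + 2)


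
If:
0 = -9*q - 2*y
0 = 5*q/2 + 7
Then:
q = -14/5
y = 63/5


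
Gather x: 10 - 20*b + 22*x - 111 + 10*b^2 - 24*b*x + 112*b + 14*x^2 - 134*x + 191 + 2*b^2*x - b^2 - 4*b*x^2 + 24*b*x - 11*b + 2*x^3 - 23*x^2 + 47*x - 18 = 9*b^2 + 81*b + 2*x^3 + x^2*(-4*b - 9) + x*(2*b^2 - 65) + 72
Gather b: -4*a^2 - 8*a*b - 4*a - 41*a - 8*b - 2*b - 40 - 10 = -4*a^2 - 45*a + b*(-8*a - 10) - 50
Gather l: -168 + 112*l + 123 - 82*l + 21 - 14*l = 16*l - 24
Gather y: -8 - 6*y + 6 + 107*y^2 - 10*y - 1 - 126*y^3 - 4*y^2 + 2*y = -126*y^3 + 103*y^2 - 14*y - 3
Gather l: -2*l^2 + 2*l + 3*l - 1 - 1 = -2*l^2 + 5*l - 2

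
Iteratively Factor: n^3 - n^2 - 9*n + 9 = (n - 3)*(n^2 + 2*n - 3) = (n - 3)*(n - 1)*(n + 3)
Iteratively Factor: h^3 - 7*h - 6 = (h + 2)*(h^2 - 2*h - 3) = (h - 3)*(h + 2)*(h + 1)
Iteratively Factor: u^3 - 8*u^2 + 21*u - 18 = (u - 3)*(u^2 - 5*u + 6) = (u - 3)*(u - 2)*(u - 3)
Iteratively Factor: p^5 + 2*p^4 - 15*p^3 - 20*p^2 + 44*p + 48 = (p - 2)*(p^4 + 4*p^3 - 7*p^2 - 34*p - 24) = (p - 2)*(p + 1)*(p^3 + 3*p^2 - 10*p - 24) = (p - 2)*(p + 1)*(p + 2)*(p^2 + p - 12) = (p - 2)*(p + 1)*(p + 2)*(p + 4)*(p - 3)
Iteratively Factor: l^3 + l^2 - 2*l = (l)*(l^2 + l - 2) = l*(l + 2)*(l - 1)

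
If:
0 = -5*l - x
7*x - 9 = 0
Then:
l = -9/35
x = 9/7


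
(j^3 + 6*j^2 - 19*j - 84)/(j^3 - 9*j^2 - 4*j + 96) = (j + 7)/(j - 8)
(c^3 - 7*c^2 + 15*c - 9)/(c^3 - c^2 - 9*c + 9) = (c - 3)/(c + 3)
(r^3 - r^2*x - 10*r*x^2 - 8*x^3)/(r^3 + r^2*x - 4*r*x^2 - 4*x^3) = (-r + 4*x)/(-r + 2*x)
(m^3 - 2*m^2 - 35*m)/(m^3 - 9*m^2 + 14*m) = (m + 5)/(m - 2)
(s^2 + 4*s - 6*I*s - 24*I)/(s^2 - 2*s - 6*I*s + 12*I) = (s + 4)/(s - 2)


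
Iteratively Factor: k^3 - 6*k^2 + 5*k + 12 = (k - 3)*(k^2 - 3*k - 4) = (k - 4)*(k - 3)*(k + 1)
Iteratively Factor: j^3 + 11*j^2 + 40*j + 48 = (j + 3)*(j^2 + 8*j + 16) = (j + 3)*(j + 4)*(j + 4)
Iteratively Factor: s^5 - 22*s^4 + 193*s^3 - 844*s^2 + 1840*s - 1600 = (s - 4)*(s^4 - 18*s^3 + 121*s^2 - 360*s + 400) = (s - 4)^2*(s^3 - 14*s^2 + 65*s - 100) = (s - 5)*(s - 4)^2*(s^2 - 9*s + 20) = (s - 5)^2*(s - 4)^2*(s - 4)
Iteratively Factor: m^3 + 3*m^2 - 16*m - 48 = (m + 4)*(m^2 - m - 12) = (m + 3)*(m + 4)*(m - 4)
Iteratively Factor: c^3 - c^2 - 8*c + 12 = (c - 2)*(c^2 + c - 6) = (c - 2)^2*(c + 3)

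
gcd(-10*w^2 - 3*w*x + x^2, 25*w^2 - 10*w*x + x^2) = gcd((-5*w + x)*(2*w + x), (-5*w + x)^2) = -5*w + x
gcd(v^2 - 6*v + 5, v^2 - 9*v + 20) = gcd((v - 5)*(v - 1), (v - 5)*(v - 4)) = v - 5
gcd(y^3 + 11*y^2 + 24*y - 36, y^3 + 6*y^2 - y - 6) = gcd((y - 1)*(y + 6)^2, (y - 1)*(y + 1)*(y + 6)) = y^2 + 5*y - 6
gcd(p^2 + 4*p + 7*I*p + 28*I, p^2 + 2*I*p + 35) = p + 7*I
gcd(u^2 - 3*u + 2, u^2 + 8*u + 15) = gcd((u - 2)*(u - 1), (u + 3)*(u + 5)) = 1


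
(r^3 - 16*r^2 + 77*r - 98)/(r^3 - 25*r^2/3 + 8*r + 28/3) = 3*(r - 7)/(3*r + 2)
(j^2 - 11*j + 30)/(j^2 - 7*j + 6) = (j - 5)/(j - 1)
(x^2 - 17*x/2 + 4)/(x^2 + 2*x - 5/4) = 2*(x - 8)/(2*x + 5)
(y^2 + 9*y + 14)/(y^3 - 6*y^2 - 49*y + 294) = (y + 2)/(y^2 - 13*y + 42)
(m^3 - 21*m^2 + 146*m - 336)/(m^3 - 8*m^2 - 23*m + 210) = (m - 8)/(m + 5)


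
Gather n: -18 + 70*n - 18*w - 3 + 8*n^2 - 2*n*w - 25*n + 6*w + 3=8*n^2 + n*(45 - 2*w) - 12*w - 18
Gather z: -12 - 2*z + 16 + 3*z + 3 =z + 7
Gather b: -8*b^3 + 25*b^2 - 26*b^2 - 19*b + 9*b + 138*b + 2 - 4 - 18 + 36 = -8*b^3 - b^2 + 128*b + 16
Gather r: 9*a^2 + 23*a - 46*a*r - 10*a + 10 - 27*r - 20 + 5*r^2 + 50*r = 9*a^2 + 13*a + 5*r^2 + r*(23 - 46*a) - 10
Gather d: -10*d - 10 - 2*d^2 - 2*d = -2*d^2 - 12*d - 10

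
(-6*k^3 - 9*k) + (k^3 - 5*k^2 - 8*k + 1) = -5*k^3 - 5*k^2 - 17*k + 1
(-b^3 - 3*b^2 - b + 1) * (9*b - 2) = -9*b^4 - 25*b^3 - 3*b^2 + 11*b - 2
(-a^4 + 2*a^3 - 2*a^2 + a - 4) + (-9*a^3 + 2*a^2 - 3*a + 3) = -a^4 - 7*a^3 - 2*a - 1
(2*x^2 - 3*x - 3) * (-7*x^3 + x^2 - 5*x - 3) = -14*x^5 + 23*x^4 + 8*x^3 + 6*x^2 + 24*x + 9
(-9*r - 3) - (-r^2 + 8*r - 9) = r^2 - 17*r + 6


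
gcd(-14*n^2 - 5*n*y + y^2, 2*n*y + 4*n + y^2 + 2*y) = 2*n + y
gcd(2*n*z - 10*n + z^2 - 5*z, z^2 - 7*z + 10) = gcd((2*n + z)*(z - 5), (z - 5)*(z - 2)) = z - 5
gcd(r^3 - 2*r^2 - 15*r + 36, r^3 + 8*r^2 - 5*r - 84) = r^2 + r - 12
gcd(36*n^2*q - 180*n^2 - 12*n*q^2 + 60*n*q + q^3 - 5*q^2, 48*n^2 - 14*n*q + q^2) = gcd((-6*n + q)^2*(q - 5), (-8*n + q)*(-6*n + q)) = -6*n + q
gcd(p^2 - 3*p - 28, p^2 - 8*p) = 1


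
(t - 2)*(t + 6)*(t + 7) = t^3 + 11*t^2 + 16*t - 84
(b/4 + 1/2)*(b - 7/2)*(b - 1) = b^3/4 - 5*b^2/8 - 11*b/8 + 7/4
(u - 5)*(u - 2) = u^2 - 7*u + 10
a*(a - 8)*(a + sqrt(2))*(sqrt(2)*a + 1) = sqrt(2)*a^4 - 8*sqrt(2)*a^3 + 3*a^3 - 24*a^2 + sqrt(2)*a^2 - 8*sqrt(2)*a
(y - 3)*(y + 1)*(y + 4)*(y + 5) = y^4 + 7*y^3 - y^2 - 67*y - 60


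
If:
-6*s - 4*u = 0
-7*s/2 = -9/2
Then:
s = 9/7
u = -27/14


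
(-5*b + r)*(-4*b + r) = 20*b^2 - 9*b*r + r^2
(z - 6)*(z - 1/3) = z^2 - 19*z/3 + 2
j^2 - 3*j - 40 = (j - 8)*(j + 5)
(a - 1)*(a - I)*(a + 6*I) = a^3 - a^2 + 5*I*a^2 + 6*a - 5*I*a - 6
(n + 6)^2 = n^2 + 12*n + 36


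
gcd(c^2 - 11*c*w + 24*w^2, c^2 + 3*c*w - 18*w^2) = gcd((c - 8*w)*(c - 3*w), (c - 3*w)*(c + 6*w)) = -c + 3*w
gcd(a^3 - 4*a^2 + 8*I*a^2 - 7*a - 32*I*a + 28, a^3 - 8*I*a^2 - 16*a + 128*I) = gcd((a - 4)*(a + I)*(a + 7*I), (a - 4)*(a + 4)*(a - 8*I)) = a - 4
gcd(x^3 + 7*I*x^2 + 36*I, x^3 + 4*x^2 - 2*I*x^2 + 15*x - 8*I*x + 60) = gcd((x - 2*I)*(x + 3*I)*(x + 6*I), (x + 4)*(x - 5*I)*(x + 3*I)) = x + 3*I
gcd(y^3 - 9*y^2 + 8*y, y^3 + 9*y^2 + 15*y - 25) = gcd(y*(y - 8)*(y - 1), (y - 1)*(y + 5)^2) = y - 1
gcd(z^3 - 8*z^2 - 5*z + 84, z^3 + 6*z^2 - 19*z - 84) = z^2 - z - 12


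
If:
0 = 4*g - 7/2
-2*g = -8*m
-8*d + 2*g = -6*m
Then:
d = 49/128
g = 7/8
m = 7/32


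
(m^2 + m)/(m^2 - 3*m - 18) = m*(m + 1)/(m^2 - 3*m - 18)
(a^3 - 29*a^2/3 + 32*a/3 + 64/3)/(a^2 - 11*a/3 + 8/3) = (a^2 - 7*a - 8)/(a - 1)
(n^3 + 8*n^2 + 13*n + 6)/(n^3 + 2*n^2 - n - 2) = (n^2 + 7*n + 6)/(n^2 + n - 2)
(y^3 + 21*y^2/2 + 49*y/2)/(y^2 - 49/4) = 2*y*(y + 7)/(2*y - 7)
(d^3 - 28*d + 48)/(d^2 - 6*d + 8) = d + 6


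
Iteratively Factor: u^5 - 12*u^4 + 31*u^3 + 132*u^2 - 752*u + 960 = (u - 5)*(u^4 - 7*u^3 - 4*u^2 + 112*u - 192) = (u - 5)*(u - 3)*(u^3 - 4*u^2 - 16*u + 64) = (u - 5)*(u - 3)*(u + 4)*(u^2 - 8*u + 16) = (u - 5)*(u - 4)*(u - 3)*(u + 4)*(u - 4)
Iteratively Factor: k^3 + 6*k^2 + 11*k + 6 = (k + 2)*(k^2 + 4*k + 3) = (k + 2)*(k + 3)*(k + 1)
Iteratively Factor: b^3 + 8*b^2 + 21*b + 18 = (b + 3)*(b^2 + 5*b + 6) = (b + 2)*(b + 3)*(b + 3)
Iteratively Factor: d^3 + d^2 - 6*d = (d - 2)*(d^2 + 3*d) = d*(d - 2)*(d + 3)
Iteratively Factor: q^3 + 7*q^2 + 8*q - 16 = (q - 1)*(q^2 + 8*q + 16) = (q - 1)*(q + 4)*(q + 4)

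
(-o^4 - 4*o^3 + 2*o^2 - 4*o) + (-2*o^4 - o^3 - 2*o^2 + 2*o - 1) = -3*o^4 - 5*o^3 - 2*o - 1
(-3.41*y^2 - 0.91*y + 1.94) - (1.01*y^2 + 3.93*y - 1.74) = -4.42*y^2 - 4.84*y + 3.68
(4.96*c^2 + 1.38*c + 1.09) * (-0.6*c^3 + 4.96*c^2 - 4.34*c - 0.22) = -2.976*c^5 + 23.7736*c^4 - 15.3356*c^3 - 1.674*c^2 - 5.0342*c - 0.2398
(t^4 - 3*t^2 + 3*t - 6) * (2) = 2*t^4 - 6*t^2 + 6*t - 12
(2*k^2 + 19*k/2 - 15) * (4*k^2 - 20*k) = 8*k^4 - 2*k^3 - 250*k^2 + 300*k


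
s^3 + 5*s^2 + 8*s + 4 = (s + 1)*(s + 2)^2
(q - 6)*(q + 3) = q^2 - 3*q - 18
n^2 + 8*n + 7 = (n + 1)*(n + 7)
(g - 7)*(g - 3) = g^2 - 10*g + 21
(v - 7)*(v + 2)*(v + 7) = v^3 + 2*v^2 - 49*v - 98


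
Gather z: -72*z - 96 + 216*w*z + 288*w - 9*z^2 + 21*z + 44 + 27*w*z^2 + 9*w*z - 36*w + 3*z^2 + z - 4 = 252*w + z^2*(27*w - 6) + z*(225*w - 50) - 56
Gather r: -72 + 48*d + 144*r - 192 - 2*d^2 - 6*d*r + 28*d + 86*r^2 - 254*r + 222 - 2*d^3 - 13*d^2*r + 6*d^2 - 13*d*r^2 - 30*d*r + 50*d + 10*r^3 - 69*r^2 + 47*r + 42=-2*d^3 + 4*d^2 + 126*d + 10*r^3 + r^2*(17 - 13*d) + r*(-13*d^2 - 36*d - 63)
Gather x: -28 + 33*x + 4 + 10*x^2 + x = 10*x^2 + 34*x - 24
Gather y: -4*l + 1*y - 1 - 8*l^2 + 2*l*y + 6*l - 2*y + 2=-8*l^2 + 2*l + y*(2*l - 1) + 1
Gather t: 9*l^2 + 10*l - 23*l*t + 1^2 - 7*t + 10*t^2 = 9*l^2 + 10*l + 10*t^2 + t*(-23*l - 7) + 1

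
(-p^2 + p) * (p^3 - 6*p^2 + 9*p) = -p^5 + 7*p^4 - 15*p^3 + 9*p^2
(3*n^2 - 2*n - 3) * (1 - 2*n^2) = -6*n^4 + 4*n^3 + 9*n^2 - 2*n - 3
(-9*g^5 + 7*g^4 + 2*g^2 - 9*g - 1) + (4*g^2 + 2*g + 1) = -9*g^5 + 7*g^4 + 6*g^2 - 7*g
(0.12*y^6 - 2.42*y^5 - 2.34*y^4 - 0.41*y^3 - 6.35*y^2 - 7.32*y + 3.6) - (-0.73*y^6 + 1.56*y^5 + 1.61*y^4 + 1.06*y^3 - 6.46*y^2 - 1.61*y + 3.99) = 0.85*y^6 - 3.98*y^5 - 3.95*y^4 - 1.47*y^3 + 0.11*y^2 - 5.71*y - 0.39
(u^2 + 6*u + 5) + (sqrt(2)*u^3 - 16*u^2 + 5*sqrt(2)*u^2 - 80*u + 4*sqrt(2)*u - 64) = sqrt(2)*u^3 - 15*u^2 + 5*sqrt(2)*u^2 - 74*u + 4*sqrt(2)*u - 59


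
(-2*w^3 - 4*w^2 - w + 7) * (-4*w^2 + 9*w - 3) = 8*w^5 - 2*w^4 - 26*w^3 - 25*w^2 + 66*w - 21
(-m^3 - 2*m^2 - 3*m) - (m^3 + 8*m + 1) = -2*m^3 - 2*m^2 - 11*m - 1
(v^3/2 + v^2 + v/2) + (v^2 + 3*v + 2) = v^3/2 + 2*v^2 + 7*v/2 + 2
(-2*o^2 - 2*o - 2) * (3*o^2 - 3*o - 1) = -6*o^4 + 2*o^2 + 8*o + 2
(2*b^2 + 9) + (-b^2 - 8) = b^2 + 1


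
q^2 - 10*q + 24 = (q - 6)*(q - 4)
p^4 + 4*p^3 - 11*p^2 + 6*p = p*(p - 1)^2*(p + 6)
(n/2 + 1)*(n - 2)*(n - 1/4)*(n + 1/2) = n^4/2 + n^3/8 - 33*n^2/16 - n/2 + 1/4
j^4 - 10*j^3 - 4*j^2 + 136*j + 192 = (j - 8)*(j - 6)*(j + 2)^2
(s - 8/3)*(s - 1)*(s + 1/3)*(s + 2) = s^4 - 4*s^3/3 - 47*s^2/9 + 34*s/9 + 16/9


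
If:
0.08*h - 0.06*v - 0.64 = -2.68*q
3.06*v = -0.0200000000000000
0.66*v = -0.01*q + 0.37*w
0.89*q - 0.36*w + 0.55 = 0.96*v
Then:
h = 29.32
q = -0.64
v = -0.01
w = -0.03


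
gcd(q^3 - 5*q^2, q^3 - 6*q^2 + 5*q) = q^2 - 5*q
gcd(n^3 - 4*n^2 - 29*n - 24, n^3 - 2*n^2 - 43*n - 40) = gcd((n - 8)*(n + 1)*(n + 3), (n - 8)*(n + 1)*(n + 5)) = n^2 - 7*n - 8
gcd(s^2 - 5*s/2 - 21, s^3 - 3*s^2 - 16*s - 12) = s - 6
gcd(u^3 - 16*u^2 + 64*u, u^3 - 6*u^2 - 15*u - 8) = u - 8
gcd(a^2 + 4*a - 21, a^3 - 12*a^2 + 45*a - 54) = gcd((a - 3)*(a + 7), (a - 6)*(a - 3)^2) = a - 3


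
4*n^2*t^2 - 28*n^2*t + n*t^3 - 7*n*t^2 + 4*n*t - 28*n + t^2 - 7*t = (4*n + t)*(t - 7)*(n*t + 1)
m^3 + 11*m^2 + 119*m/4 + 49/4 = (m + 1/2)*(m + 7/2)*(m + 7)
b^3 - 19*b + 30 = (b - 3)*(b - 2)*(b + 5)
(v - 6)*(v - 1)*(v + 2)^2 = v^4 - 3*v^3 - 18*v^2 - 4*v + 24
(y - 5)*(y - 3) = y^2 - 8*y + 15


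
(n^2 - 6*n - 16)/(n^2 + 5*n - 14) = (n^2 - 6*n - 16)/(n^2 + 5*n - 14)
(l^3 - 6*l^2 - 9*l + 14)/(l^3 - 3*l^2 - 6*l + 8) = (l - 7)/(l - 4)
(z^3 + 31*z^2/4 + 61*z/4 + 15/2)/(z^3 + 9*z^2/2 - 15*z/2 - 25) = (4*z + 3)/(2*(2*z - 5))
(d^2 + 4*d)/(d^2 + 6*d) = (d + 4)/(d + 6)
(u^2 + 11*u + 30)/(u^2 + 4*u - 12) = (u + 5)/(u - 2)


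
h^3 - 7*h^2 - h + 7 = (h - 7)*(h - 1)*(h + 1)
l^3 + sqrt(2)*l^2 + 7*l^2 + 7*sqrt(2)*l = l*(l + 7)*(l + sqrt(2))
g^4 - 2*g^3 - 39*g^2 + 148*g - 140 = (g - 5)*(g - 2)^2*(g + 7)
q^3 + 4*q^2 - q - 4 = (q - 1)*(q + 1)*(q + 4)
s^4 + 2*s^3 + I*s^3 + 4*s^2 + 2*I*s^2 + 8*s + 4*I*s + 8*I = (s + 2)*(s - 2*I)*(s + I)*(s + 2*I)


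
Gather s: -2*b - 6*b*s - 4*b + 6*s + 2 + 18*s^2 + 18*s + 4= -6*b + 18*s^2 + s*(24 - 6*b) + 6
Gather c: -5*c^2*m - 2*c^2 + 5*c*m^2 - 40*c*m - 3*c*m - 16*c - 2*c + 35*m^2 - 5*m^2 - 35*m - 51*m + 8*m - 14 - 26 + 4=c^2*(-5*m - 2) + c*(5*m^2 - 43*m - 18) + 30*m^2 - 78*m - 36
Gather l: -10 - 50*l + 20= 10 - 50*l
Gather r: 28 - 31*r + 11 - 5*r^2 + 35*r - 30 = -5*r^2 + 4*r + 9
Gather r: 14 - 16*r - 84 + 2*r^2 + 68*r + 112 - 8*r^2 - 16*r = -6*r^2 + 36*r + 42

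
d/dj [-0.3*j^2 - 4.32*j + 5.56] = -0.6*j - 4.32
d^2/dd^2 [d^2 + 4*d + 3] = 2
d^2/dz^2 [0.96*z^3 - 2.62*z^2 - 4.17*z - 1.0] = 5.76*z - 5.24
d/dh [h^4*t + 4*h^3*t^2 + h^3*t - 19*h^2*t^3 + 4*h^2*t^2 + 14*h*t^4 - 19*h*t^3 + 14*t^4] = t*(4*h^3 + 12*h^2*t + 3*h^2 - 38*h*t^2 + 8*h*t + 14*t^3 - 19*t^2)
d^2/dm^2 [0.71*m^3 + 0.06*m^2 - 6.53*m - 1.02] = 4.26*m + 0.12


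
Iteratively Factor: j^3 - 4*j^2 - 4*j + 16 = (j - 4)*(j^2 - 4) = (j - 4)*(j + 2)*(j - 2)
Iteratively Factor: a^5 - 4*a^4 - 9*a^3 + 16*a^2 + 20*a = (a)*(a^4 - 4*a^3 - 9*a^2 + 16*a + 20) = a*(a + 2)*(a^3 - 6*a^2 + 3*a + 10) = a*(a - 2)*(a + 2)*(a^2 - 4*a - 5) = a*(a - 2)*(a + 1)*(a + 2)*(a - 5)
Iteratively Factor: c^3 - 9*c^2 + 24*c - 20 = (c - 5)*(c^2 - 4*c + 4) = (c - 5)*(c - 2)*(c - 2)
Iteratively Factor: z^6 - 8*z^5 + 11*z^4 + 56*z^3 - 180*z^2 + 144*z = (z - 2)*(z^5 - 6*z^4 - z^3 + 54*z^2 - 72*z) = (z - 2)^2*(z^4 - 4*z^3 - 9*z^2 + 36*z) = z*(z - 2)^2*(z^3 - 4*z^2 - 9*z + 36) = z*(z - 4)*(z - 2)^2*(z^2 - 9) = z*(z - 4)*(z - 3)*(z - 2)^2*(z + 3)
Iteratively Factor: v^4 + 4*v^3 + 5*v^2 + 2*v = (v + 1)*(v^3 + 3*v^2 + 2*v) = v*(v + 1)*(v^2 + 3*v + 2) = v*(v + 1)*(v + 2)*(v + 1)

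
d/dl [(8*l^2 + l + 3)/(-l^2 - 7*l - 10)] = 11*(-5*l^2 - 14*l + 1)/(l^4 + 14*l^3 + 69*l^2 + 140*l + 100)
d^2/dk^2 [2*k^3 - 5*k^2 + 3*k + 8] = 12*k - 10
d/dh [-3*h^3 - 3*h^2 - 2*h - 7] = -9*h^2 - 6*h - 2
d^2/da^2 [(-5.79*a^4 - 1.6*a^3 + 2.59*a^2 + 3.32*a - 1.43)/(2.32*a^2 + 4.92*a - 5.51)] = (-62.328192*a^6 - 396.536256*a^5 - 396.841968*a^4 + 2369.642112*a^3 - 1696.701492*a^2 - 134.751168*a + 231.48015)/(12.487168*a^6 + 79.444224*a^5 + 79.505472*a^4 - 258.264576*a^3 - 188.825496*a^2 + 448.115076*a - 167.284151)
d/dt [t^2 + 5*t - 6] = 2*t + 5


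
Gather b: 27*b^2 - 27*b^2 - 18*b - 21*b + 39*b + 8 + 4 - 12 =0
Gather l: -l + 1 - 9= -l - 8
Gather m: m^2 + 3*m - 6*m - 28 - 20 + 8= m^2 - 3*m - 40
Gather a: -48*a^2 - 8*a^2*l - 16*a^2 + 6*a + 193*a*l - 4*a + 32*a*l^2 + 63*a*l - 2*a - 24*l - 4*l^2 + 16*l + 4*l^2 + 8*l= a^2*(-8*l - 64) + a*(32*l^2 + 256*l)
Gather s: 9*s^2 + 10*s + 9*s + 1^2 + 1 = 9*s^2 + 19*s + 2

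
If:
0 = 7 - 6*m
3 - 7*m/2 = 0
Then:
No Solution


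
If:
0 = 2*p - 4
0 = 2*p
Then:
No Solution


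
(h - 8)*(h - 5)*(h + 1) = h^3 - 12*h^2 + 27*h + 40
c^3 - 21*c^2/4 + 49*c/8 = c*(c - 7/2)*(c - 7/4)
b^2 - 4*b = b*(b - 4)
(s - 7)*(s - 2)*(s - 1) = s^3 - 10*s^2 + 23*s - 14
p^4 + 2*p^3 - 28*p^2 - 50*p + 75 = (p - 5)*(p - 1)*(p + 3)*(p + 5)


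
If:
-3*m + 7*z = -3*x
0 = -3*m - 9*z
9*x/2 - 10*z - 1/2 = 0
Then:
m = 3/68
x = 4/51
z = -1/68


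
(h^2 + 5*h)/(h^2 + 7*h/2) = 2*(h + 5)/(2*h + 7)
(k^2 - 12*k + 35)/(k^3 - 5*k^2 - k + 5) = (k - 7)/(k^2 - 1)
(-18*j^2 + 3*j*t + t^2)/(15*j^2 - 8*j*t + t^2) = (6*j + t)/(-5*j + t)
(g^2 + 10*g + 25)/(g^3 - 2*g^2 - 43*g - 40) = (g + 5)/(g^2 - 7*g - 8)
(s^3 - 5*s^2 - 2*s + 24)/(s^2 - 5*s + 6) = (s^2 - 2*s - 8)/(s - 2)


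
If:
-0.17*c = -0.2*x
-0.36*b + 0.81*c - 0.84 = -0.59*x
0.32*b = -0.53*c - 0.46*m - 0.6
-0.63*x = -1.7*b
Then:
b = 0.22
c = 0.70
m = -2.27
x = 0.60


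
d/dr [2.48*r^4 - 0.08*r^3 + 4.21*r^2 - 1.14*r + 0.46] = 9.92*r^3 - 0.24*r^2 + 8.42*r - 1.14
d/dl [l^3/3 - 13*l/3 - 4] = l^2 - 13/3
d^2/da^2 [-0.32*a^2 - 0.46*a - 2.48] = -0.640000000000000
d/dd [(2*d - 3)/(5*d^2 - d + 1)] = (10*d^2 - 2*d - (2*d - 3)*(10*d - 1) + 2)/(5*d^2 - d + 1)^2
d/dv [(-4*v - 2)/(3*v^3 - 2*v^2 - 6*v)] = 2*(12*v^3 + 5*v^2 - 4*v - 6)/(v^2*(9*v^4 - 12*v^3 - 32*v^2 + 24*v + 36))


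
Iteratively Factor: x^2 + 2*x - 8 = (x - 2)*(x + 4)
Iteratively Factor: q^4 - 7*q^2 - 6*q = (q)*(q^3 - 7*q - 6) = q*(q + 2)*(q^2 - 2*q - 3) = q*(q + 1)*(q + 2)*(q - 3)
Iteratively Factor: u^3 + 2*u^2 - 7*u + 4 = (u - 1)*(u^2 + 3*u - 4) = (u - 1)^2*(u + 4)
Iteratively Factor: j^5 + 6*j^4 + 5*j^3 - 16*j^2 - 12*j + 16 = (j + 4)*(j^4 + 2*j^3 - 3*j^2 - 4*j + 4) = (j - 1)*(j + 4)*(j^3 + 3*j^2 - 4) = (j - 1)^2*(j + 4)*(j^2 + 4*j + 4) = (j - 1)^2*(j + 2)*(j + 4)*(j + 2)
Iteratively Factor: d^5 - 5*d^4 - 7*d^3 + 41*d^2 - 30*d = (d - 2)*(d^4 - 3*d^3 - 13*d^2 + 15*d) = (d - 5)*(d - 2)*(d^3 + 2*d^2 - 3*d) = d*(d - 5)*(d - 2)*(d^2 + 2*d - 3) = d*(d - 5)*(d - 2)*(d + 3)*(d - 1)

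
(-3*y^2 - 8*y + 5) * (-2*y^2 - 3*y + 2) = 6*y^4 + 25*y^3 + 8*y^2 - 31*y + 10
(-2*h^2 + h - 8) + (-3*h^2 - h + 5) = -5*h^2 - 3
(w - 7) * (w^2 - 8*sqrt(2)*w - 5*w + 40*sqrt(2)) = w^3 - 12*w^2 - 8*sqrt(2)*w^2 + 35*w + 96*sqrt(2)*w - 280*sqrt(2)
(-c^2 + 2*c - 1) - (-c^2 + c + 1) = c - 2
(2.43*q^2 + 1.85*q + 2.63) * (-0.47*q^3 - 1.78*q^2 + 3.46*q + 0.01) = -1.1421*q^5 - 5.1949*q^4 + 3.8787*q^3 + 1.7439*q^2 + 9.1183*q + 0.0263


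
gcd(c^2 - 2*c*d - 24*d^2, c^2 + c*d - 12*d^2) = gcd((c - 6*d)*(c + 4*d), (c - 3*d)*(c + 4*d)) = c + 4*d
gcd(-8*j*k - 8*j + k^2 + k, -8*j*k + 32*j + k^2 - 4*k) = 8*j - k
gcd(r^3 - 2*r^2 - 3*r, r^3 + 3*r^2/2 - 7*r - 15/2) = r + 1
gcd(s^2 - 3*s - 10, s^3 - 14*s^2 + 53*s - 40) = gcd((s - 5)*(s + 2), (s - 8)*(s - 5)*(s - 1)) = s - 5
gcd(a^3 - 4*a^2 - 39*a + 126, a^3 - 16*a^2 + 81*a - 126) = a^2 - 10*a + 21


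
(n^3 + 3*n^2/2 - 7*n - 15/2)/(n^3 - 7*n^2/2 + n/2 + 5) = (n + 3)/(n - 2)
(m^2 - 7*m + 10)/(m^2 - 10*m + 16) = (m - 5)/(m - 8)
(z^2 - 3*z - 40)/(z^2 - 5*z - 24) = (z + 5)/(z + 3)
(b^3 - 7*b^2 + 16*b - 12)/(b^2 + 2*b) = (b^3 - 7*b^2 + 16*b - 12)/(b*(b + 2))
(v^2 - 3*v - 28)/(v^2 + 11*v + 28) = (v - 7)/(v + 7)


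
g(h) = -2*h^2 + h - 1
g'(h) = 1 - 4*h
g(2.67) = -12.59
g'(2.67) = -9.68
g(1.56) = -4.31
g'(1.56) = -5.24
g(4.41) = -35.49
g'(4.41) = -16.64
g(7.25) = -98.88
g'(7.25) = -28.00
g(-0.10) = -1.12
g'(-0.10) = 1.40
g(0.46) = -0.96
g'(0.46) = -0.84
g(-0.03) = -1.03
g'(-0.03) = 1.12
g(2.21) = -8.56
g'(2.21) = -7.84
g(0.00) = -1.00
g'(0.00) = 1.00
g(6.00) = -67.00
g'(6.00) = -23.00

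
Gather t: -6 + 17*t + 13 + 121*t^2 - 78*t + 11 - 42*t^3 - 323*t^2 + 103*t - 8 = -42*t^3 - 202*t^2 + 42*t + 10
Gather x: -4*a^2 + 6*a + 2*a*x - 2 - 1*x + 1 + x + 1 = -4*a^2 + 2*a*x + 6*a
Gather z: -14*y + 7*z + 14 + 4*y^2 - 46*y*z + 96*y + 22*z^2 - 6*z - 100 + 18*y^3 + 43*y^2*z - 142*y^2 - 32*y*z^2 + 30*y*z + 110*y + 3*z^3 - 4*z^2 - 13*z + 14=18*y^3 - 138*y^2 + 192*y + 3*z^3 + z^2*(18 - 32*y) + z*(43*y^2 - 16*y - 12) - 72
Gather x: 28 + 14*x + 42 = 14*x + 70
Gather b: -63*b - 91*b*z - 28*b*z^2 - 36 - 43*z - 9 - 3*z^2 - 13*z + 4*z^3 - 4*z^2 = b*(-28*z^2 - 91*z - 63) + 4*z^3 - 7*z^2 - 56*z - 45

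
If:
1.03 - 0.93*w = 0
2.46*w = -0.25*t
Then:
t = -10.90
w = 1.11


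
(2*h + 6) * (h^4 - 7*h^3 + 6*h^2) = 2*h^5 - 8*h^4 - 30*h^3 + 36*h^2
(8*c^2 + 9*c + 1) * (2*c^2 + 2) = 16*c^4 + 18*c^3 + 18*c^2 + 18*c + 2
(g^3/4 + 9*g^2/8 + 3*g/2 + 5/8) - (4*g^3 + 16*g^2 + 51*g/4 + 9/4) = -15*g^3/4 - 119*g^2/8 - 45*g/4 - 13/8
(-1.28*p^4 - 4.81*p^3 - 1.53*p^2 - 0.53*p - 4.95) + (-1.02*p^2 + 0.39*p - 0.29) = -1.28*p^4 - 4.81*p^3 - 2.55*p^2 - 0.14*p - 5.24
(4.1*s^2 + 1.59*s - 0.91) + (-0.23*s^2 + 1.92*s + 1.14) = 3.87*s^2 + 3.51*s + 0.23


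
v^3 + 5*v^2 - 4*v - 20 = (v - 2)*(v + 2)*(v + 5)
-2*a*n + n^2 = n*(-2*a + n)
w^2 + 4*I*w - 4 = (w + 2*I)^2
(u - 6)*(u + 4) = u^2 - 2*u - 24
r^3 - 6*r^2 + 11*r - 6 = (r - 3)*(r - 2)*(r - 1)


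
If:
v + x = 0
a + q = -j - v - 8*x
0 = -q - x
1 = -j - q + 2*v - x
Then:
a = 1 - 4*x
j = -2*x - 1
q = -x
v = -x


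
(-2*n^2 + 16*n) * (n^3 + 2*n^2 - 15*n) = -2*n^5 + 12*n^4 + 62*n^3 - 240*n^2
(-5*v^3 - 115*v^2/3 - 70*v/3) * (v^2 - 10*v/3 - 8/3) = -5*v^5 - 65*v^4/3 + 1060*v^3/9 + 180*v^2 + 560*v/9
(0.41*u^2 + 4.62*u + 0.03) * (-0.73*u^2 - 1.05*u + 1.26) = -0.2993*u^4 - 3.8031*u^3 - 4.3563*u^2 + 5.7897*u + 0.0378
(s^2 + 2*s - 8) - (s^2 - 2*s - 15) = 4*s + 7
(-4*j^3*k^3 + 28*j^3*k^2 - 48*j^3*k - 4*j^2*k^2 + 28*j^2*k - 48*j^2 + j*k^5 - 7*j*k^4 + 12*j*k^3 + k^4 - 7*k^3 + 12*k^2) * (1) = -4*j^3*k^3 + 28*j^3*k^2 - 48*j^3*k - 4*j^2*k^2 + 28*j^2*k - 48*j^2 + j*k^5 - 7*j*k^4 + 12*j*k^3 + k^4 - 7*k^3 + 12*k^2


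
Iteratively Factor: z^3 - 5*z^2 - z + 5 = (z - 5)*(z^2 - 1) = (z - 5)*(z - 1)*(z + 1)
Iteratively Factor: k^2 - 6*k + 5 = (k - 1)*(k - 5)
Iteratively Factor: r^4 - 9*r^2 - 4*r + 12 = (r - 1)*(r^3 + r^2 - 8*r - 12) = (r - 1)*(r + 2)*(r^2 - r - 6) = (r - 1)*(r + 2)^2*(r - 3)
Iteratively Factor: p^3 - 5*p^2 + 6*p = (p - 3)*(p^2 - 2*p) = (p - 3)*(p - 2)*(p)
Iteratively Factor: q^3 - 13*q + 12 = (q - 3)*(q^2 + 3*q - 4) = (q - 3)*(q + 4)*(q - 1)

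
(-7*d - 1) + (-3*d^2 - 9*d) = -3*d^2 - 16*d - 1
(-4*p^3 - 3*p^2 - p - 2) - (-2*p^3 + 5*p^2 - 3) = -2*p^3 - 8*p^2 - p + 1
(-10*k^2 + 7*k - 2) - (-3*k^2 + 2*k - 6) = -7*k^2 + 5*k + 4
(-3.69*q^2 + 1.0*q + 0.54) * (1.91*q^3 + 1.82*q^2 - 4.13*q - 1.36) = -7.0479*q^5 - 4.8058*q^4 + 18.0911*q^3 + 1.8712*q^2 - 3.5902*q - 0.7344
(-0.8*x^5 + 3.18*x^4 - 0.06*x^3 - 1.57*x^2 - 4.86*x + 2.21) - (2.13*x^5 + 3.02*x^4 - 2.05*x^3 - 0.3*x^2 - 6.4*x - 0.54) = -2.93*x^5 + 0.16*x^4 + 1.99*x^3 - 1.27*x^2 + 1.54*x + 2.75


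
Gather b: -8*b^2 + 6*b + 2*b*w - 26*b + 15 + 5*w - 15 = -8*b^2 + b*(2*w - 20) + 5*w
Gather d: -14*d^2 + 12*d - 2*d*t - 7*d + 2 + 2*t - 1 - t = -14*d^2 + d*(5 - 2*t) + t + 1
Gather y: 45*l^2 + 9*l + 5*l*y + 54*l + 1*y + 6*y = 45*l^2 + 63*l + y*(5*l + 7)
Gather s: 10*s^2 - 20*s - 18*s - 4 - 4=10*s^2 - 38*s - 8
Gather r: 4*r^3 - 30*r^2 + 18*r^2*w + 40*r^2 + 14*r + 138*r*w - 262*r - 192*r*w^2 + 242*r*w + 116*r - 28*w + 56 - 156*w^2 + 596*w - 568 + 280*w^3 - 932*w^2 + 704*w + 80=4*r^3 + r^2*(18*w + 10) + r*(-192*w^2 + 380*w - 132) + 280*w^3 - 1088*w^2 + 1272*w - 432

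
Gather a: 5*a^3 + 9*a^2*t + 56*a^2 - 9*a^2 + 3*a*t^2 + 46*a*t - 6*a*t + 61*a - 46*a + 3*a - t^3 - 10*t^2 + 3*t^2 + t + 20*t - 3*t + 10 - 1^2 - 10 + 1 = 5*a^3 + a^2*(9*t + 47) + a*(3*t^2 + 40*t + 18) - t^3 - 7*t^2 + 18*t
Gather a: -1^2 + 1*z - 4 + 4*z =5*z - 5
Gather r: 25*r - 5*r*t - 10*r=r*(15 - 5*t)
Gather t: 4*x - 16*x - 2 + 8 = 6 - 12*x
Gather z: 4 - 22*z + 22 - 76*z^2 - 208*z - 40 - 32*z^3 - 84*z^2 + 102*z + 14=-32*z^3 - 160*z^2 - 128*z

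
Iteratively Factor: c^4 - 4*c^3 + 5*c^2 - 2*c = (c - 1)*(c^3 - 3*c^2 + 2*c) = c*(c - 1)*(c^2 - 3*c + 2) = c*(c - 1)^2*(c - 2)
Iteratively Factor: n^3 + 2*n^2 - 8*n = (n + 4)*(n^2 - 2*n) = (n - 2)*(n + 4)*(n)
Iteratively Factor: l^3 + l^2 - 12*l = (l + 4)*(l^2 - 3*l) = l*(l + 4)*(l - 3)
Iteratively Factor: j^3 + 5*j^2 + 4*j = (j)*(j^2 + 5*j + 4) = j*(j + 4)*(j + 1)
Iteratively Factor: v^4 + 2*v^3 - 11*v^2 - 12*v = (v + 4)*(v^3 - 2*v^2 - 3*v) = (v + 1)*(v + 4)*(v^2 - 3*v) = v*(v + 1)*(v + 4)*(v - 3)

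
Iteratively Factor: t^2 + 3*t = (t + 3)*(t)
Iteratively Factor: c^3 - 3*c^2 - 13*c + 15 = (c - 1)*(c^2 - 2*c - 15) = (c - 5)*(c - 1)*(c + 3)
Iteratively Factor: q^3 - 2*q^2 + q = (q - 1)*(q^2 - q) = (q - 1)^2*(q)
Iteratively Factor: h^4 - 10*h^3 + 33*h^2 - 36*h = (h - 3)*(h^3 - 7*h^2 + 12*h) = h*(h - 3)*(h^2 - 7*h + 12) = h*(h - 4)*(h - 3)*(h - 3)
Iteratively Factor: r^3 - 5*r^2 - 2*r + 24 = (r - 4)*(r^2 - r - 6) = (r - 4)*(r - 3)*(r + 2)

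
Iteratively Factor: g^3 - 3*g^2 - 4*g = (g - 4)*(g^2 + g) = (g - 4)*(g + 1)*(g)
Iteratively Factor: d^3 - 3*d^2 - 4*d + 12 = (d - 2)*(d^2 - d - 6) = (d - 3)*(d - 2)*(d + 2)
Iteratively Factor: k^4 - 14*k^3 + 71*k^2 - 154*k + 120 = (k - 4)*(k^3 - 10*k^2 + 31*k - 30) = (k - 4)*(k - 3)*(k^2 - 7*k + 10) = (k - 5)*(k - 4)*(k - 3)*(k - 2)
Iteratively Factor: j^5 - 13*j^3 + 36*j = (j + 3)*(j^4 - 3*j^3 - 4*j^2 + 12*j) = (j - 3)*(j + 3)*(j^3 - 4*j) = (j - 3)*(j - 2)*(j + 3)*(j^2 + 2*j) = (j - 3)*(j - 2)*(j + 2)*(j + 3)*(j)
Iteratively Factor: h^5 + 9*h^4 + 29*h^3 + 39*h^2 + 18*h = (h + 3)*(h^4 + 6*h^3 + 11*h^2 + 6*h) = (h + 2)*(h + 3)*(h^3 + 4*h^2 + 3*h) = (h + 1)*(h + 2)*(h + 3)*(h^2 + 3*h) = h*(h + 1)*(h + 2)*(h + 3)*(h + 3)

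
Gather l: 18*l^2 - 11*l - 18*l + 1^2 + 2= 18*l^2 - 29*l + 3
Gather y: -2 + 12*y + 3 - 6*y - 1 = 6*y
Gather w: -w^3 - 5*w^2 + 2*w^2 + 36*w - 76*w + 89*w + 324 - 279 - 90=-w^3 - 3*w^2 + 49*w - 45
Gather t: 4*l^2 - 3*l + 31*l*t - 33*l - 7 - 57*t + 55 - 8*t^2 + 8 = 4*l^2 - 36*l - 8*t^2 + t*(31*l - 57) + 56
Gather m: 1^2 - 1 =0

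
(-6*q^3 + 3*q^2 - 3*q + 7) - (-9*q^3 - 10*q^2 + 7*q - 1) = 3*q^3 + 13*q^2 - 10*q + 8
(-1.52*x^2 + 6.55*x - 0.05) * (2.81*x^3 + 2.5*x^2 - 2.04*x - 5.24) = -4.2712*x^5 + 14.6055*x^4 + 19.3353*x^3 - 5.5222*x^2 - 34.22*x + 0.262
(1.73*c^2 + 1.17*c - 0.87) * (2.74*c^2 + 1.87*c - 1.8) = 4.7402*c^4 + 6.4409*c^3 - 3.3099*c^2 - 3.7329*c + 1.566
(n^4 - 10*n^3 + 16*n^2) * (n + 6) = n^5 - 4*n^4 - 44*n^3 + 96*n^2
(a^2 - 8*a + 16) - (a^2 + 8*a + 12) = 4 - 16*a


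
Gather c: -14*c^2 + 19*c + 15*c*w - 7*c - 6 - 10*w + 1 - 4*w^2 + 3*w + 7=-14*c^2 + c*(15*w + 12) - 4*w^2 - 7*w + 2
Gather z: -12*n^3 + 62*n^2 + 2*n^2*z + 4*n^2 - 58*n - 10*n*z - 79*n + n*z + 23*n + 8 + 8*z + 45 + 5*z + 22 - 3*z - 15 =-12*n^3 + 66*n^2 - 114*n + z*(2*n^2 - 9*n + 10) + 60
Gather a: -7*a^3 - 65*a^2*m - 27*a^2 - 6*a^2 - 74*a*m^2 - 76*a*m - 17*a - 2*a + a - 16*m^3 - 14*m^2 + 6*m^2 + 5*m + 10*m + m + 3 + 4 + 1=-7*a^3 + a^2*(-65*m - 33) + a*(-74*m^2 - 76*m - 18) - 16*m^3 - 8*m^2 + 16*m + 8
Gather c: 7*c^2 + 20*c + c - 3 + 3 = 7*c^2 + 21*c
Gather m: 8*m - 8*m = 0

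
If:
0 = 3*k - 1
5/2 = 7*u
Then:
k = 1/3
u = 5/14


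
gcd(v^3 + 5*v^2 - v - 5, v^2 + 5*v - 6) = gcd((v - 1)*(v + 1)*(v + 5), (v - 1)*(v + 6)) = v - 1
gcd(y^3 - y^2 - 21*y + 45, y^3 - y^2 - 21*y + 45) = y^3 - y^2 - 21*y + 45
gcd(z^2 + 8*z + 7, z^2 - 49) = z + 7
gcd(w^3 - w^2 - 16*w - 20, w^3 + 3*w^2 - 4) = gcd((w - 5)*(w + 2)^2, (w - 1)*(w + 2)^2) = w^2 + 4*w + 4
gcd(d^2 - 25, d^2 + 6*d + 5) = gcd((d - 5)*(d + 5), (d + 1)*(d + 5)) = d + 5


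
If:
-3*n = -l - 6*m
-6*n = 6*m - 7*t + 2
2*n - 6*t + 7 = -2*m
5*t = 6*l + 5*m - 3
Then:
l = 159/98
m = 205/539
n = 1403/1078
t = 19/11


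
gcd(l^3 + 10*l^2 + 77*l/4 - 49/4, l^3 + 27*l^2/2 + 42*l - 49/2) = l^2 + 13*l/2 - 7/2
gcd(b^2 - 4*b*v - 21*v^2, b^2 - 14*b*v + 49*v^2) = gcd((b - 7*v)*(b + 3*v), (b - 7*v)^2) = -b + 7*v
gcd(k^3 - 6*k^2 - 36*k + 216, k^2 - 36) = k^2 - 36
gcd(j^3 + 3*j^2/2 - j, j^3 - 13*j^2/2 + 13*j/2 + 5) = 1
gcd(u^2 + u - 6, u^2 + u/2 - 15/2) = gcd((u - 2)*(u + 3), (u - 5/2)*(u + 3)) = u + 3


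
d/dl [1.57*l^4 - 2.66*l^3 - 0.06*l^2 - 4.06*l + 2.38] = 6.28*l^3 - 7.98*l^2 - 0.12*l - 4.06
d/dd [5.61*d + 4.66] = 5.61000000000000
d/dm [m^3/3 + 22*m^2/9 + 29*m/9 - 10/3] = m^2 + 44*m/9 + 29/9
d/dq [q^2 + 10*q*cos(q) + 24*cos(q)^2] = -10*q*sin(q) + 2*q - 24*sin(2*q) + 10*cos(q)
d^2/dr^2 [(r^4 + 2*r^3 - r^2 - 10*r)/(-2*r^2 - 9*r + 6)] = 2*(-4*r^6 - 54*r^5 - 207*r^4 + 268*r^3 + 144*r^2 + 144*r + 576)/(8*r^6 + 108*r^5 + 414*r^4 + 81*r^3 - 1242*r^2 + 972*r - 216)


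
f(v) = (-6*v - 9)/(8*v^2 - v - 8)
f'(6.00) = 0.04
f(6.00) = -0.16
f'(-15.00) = 0.00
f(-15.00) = 0.04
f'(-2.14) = -0.05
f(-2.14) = 0.12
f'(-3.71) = 0.01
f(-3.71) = 0.13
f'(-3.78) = 0.01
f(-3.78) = 0.12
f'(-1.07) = -12.10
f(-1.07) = -1.16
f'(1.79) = 1.80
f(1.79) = -1.25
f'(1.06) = 48441.80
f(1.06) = 215.73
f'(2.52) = 0.44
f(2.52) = -0.60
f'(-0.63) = -1.86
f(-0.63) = 1.24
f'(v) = (1 - 16*v)*(-6*v - 9)/(8*v^2 - v - 8)^2 - 6/(8*v^2 - v - 8)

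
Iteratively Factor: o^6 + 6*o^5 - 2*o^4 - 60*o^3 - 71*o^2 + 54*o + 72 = (o + 2)*(o^5 + 4*o^4 - 10*o^3 - 40*o^2 + 9*o + 36) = (o + 2)*(o + 3)*(o^4 + o^3 - 13*o^2 - o + 12) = (o - 3)*(o + 2)*(o + 3)*(o^3 + 4*o^2 - o - 4) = (o - 3)*(o - 1)*(o + 2)*(o + 3)*(o^2 + 5*o + 4) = (o - 3)*(o - 1)*(o + 2)*(o + 3)*(o + 4)*(o + 1)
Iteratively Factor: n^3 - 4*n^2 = (n)*(n^2 - 4*n) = n*(n - 4)*(n)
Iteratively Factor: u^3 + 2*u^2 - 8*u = (u + 4)*(u^2 - 2*u) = u*(u + 4)*(u - 2)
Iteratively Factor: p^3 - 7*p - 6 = (p + 2)*(p^2 - 2*p - 3) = (p + 1)*(p + 2)*(p - 3)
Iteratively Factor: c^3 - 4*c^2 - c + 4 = (c - 4)*(c^2 - 1) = (c - 4)*(c + 1)*(c - 1)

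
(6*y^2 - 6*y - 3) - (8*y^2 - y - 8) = -2*y^2 - 5*y + 5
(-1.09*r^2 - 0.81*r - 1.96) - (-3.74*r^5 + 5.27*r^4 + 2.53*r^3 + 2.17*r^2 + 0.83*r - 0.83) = 3.74*r^5 - 5.27*r^4 - 2.53*r^3 - 3.26*r^2 - 1.64*r - 1.13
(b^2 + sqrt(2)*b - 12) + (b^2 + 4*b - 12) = 2*b^2 + sqrt(2)*b + 4*b - 24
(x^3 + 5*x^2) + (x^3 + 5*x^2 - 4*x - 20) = 2*x^3 + 10*x^2 - 4*x - 20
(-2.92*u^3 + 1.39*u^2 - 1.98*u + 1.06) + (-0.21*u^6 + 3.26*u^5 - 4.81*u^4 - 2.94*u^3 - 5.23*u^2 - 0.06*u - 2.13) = -0.21*u^6 + 3.26*u^5 - 4.81*u^4 - 5.86*u^3 - 3.84*u^2 - 2.04*u - 1.07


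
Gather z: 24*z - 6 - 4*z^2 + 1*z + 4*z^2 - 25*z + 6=0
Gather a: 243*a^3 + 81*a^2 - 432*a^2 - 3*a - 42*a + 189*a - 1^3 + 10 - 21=243*a^3 - 351*a^2 + 144*a - 12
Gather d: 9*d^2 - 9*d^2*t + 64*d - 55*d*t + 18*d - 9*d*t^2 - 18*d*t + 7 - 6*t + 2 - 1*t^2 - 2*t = d^2*(9 - 9*t) + d*(-9*t^2 - 73*t + 82) - t^2 - 8*t + 9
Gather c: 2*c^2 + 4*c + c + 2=2*c^2 + 5*c + 2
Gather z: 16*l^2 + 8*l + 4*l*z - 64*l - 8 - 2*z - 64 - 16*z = 16*l^2 - 56*l + z*(4*l - 18) - 72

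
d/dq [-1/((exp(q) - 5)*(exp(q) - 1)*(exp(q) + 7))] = ((exp(q) - 5)*(exp(q) - 1) + (exp(q) - 5)*(exp(q) + 7) + (exp(q) - 1)*(exp(q) + 7))/(4*(exp(q) - 5)^2*(exp(q) + 7)^2*sinh(q/2)^2)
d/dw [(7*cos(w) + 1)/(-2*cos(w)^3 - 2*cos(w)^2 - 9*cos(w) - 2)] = -(36*sin(2*w) + 20*sin(3*w) + 14*sin(4*w))/(21*cos(w) + 2*cos(2*w) + cos(3*w) + 6)^2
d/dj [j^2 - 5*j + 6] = 2*j - 5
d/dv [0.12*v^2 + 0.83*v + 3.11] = 0.24*v + 0.83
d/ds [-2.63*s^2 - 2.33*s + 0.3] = -5.26*s - 2.33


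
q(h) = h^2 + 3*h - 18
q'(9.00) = 21.00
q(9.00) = 90.00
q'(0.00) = 3.00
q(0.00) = -18.00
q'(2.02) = 7.04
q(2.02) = -7.86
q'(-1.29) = 0.42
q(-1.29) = -20.21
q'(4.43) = 11.86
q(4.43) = 14.91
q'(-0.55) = 1.90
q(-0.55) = -19.35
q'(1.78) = 6.56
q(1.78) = -9.49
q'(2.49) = 7.98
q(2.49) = -4.33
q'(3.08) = 9.16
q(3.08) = 0.73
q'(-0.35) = 2.30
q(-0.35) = -18.93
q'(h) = 2*h + 3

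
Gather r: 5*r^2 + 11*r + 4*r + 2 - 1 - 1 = 5*r^2 + 15*r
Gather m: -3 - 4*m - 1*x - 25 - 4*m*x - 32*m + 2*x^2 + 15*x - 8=m*(-4*x - 36) + 2*x^2 + 14*x - 36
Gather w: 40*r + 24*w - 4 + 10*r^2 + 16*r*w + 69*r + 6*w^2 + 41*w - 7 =10*r^2 + 109*r + 6*w^2 + w*(16*r + 65) - 11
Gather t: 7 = 7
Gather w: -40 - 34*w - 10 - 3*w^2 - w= -3*w^2 - 35*w - 50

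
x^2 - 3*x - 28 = (x - 7)*(x + 4)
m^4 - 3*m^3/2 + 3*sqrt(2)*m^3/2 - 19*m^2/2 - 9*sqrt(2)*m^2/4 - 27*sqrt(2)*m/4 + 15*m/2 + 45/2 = (m - 3)*(m + 3/2)*(m - sqrt(2))*(m + 5*sqrt(2)/2)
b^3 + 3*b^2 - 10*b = b*(b - 2)*(b + 5)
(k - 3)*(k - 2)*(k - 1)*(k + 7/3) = k^4 - 11*k^3/3 - 3*k^2 + 59*k/3 - 14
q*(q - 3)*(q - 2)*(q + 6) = q^4 + q^3 - 24*q^2 + 36*q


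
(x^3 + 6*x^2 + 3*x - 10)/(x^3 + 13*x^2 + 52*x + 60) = (x - 1)/(x + 6)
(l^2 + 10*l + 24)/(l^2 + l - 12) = (l + 6)/(l - 3)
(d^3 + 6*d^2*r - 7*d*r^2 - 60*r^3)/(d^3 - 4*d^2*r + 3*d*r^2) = (-d^2 - 9*d*r - 20*r^2)/(d*(-d + r))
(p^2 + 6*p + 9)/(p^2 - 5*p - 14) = (p^2 + 6*p + 9)/(p^2 - 5*p - 14)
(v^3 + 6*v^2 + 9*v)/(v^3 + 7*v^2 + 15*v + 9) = v/(v + 1)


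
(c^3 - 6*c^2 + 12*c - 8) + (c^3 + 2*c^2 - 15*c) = 2*c^3 - 4*c^2 - 3*c - 8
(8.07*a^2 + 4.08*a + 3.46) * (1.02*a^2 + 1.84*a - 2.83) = 8.2314*a^4 + 19.0104*a^3 - 11.8017*a^2 - 5.18*a - 9.7918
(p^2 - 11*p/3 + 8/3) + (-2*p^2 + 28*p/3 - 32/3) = -p^2 + 17*p/3 - 8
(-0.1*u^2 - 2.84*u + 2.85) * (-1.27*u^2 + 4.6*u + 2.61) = 0.127*u^4 + 3.1468*u^3 - 16.9445*u^2 + 5.6976*u + 7.4385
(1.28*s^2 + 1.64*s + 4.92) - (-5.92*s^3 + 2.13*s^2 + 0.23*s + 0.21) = 5.92*s^3 - 0.85*s^2 + 1.41*s + 4.71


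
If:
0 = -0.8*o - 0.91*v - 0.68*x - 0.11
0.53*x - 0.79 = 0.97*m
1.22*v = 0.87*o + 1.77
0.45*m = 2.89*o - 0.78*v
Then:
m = -2.06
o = 0.09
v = 1.51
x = -2.29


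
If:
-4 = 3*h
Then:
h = -4/3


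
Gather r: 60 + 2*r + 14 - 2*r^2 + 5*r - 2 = -2*r^2 + 7*r + 72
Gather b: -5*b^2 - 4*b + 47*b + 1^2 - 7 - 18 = -5*b^2 + 43*b - 24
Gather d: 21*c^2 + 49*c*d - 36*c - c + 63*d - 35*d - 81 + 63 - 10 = 21*c^2 - 37*c + d*(49*c + 28) - 28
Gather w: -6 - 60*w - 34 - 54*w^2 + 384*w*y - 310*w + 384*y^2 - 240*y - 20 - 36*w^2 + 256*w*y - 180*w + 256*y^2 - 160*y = -90*w^2 + w*(640*y - 550) + 640*y^2 - 400*y - 60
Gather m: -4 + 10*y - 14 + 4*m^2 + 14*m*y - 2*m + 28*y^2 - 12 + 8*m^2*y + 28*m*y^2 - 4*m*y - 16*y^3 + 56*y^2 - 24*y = m^2*(8*y + 4) + m*(28*y^2 + 10*y - 2) - 16*y^3 + 84*y^2 - 14*y - 30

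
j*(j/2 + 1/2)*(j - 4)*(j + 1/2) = j^4/2 - 5*j^3/4 - 11*j^2/4 - j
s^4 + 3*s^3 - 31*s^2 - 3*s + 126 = (s - 3)^2*(s + 2)*(s + 7)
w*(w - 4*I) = w^2 - 4*I*w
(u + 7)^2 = u^2 + 14*u + 49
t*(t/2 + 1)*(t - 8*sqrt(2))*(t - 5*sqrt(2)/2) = t^4/2 - 21*sqrt(2)*t^3/4 + t^3 - 21*sqrt(2)*t^2/2 + 20*t^2 + 40*t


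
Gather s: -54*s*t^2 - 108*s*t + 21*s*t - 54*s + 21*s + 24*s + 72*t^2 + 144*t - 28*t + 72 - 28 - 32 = s*(-54*t^2 - 87*t - 9) + 72*t^2 + 116*t + 12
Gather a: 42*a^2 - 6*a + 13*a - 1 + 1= 42*a^2 + 7*a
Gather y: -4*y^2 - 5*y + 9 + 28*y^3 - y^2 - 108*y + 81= 28*y^3 - 5*y^2 - 113*y + 90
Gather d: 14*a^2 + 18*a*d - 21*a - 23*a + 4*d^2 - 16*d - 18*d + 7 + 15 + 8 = 14*a^2 - 44*a + 4*d^2 + d*(18*a - 34) + 30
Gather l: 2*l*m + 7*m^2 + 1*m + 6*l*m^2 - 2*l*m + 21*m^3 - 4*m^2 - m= 6*l*m^2 + 21*m^3 + 3*m^2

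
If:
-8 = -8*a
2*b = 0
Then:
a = 1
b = 0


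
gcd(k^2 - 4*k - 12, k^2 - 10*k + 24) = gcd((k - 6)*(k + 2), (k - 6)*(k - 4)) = k - 6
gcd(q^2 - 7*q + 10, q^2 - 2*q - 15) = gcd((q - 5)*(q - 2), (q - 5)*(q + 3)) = q - 5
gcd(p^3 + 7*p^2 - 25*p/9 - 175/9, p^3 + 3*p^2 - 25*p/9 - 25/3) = p^2 - 25/9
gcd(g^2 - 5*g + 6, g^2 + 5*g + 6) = 1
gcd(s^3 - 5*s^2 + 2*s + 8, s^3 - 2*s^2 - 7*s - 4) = s^2 - 3*s - 4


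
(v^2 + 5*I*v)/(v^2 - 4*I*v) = (v + 5*I)/(v - 4*I)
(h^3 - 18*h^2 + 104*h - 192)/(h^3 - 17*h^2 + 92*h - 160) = (h - 6)/(h - 5)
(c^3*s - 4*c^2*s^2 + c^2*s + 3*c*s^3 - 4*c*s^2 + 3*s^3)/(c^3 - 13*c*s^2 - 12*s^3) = s*(-c^3 + 4*c^2*s - c^2 - 3*c*s^2 + 4*c*s - 3*s^2)/(-c^3 + 13*c*s^2 + 12*s^3)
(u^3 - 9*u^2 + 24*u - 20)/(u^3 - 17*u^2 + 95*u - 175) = (u^2 - 4*u + 4)/(u^2 - 12*u + 35)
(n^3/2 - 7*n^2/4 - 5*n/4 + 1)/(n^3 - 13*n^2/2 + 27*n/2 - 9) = (2*n^3 - 7*n^2 - 5*n + 4)/(2*(2*n^3 - 13*n^2 + 27*n - 18))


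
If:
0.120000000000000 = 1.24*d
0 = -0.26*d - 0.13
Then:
No Solution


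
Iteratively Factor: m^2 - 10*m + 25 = (m - 5)*(m - 5)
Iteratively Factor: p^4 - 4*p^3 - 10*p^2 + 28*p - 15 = (p - 5)*(p^3 + p^2 - 5*p + 3) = (p - 5)*(p + 3)*(p^2 - 2*p + 1) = (p - 5)*(p - 1)*(p + 3)*(p - 1)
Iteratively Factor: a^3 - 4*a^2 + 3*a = (a)*(a^2 - 4*a + 3) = a*(a - 1)*(a - 3)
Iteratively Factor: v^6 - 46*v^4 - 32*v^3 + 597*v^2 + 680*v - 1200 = (v + 4)*(v^5 - 4*v^4 - 30*v^3 + 88*v^2 + 245*v - 300) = (v - 1)*(v + 4)*(v^4 - 3*v^3 - 33*v^2 + 55*v + 300) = (v - 5)*(v - 1)*(v + 4)*(v^3 + 2*v^2 - 23*v - 60) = (v - 5)*(v - 1)*(v + 3)*(v + 4)*(v^2 - v - 20) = (v - 5)*(v - 1)*(v + 3)*(v + 4)^2*(v - 5)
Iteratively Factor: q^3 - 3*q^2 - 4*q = (q + 1)*(q^2 - 4*q) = q*(q + 1)*(q - 4)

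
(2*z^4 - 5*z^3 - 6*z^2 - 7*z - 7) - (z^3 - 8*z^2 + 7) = 2*z^4 - 6*z^3 + 2*z^2 - 7*z - 14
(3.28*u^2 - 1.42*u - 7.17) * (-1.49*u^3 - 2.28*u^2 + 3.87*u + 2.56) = -4.8872*u^5 - 5.3626*u^4 + 26.6145*u^3 + 19.249*u^2 - 31.3831*u - 18.3552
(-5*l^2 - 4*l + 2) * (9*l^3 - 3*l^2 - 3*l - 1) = -45*l^5 - 21*l^4 + 45*l^3 + 11*l^2 - 2*l - 2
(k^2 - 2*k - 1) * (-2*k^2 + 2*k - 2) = -2*k^4 + 6*k^3 - 4*k^2 + 2*k + 2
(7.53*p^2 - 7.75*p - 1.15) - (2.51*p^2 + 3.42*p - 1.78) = 5.02*p^2 - 11.17*p + 0.63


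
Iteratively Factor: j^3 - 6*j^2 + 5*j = (j - 5)*(j^2 - j) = j*(j - 5)*(j - 1)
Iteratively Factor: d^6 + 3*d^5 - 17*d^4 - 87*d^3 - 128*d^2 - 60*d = (d + 1)*(d^5 + 2*d^4 - 19*d^3 - 68*d^2 - 60*d) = (d + 1)*(d + 3)*(d^4 - d^3 - 16*d^2 - 20*d) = (d + 1)*(d + 2)*(d + 3)*(d^3 - 3*d^2 - 10*d) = (d - 5)*(d + 1)*(d + 2)*(d + 3)*(d^2 + 2*d) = (d - 5)*(d + 1)*(d + 2)^2*(d + 3)*(d)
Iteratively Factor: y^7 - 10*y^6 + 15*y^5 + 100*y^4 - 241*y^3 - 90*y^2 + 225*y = (y - 3)*(y^6 - 7*y^5 - 6*y^4 + 82*y^3 + 5*y^2 - 75*y) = (y - 3)*(y + 3)*(y^5 - 10*y^4 + 24*y^3 + 10*y^2 - 25*y) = (y - 5)*(y - 3)*(y + 3)*(y^4 - 5*y^3 - y^2 + 5*y) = (y - 5)^2*(y - 3)*(y + 3)*(y^3 - y) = (y - 5)^2*(y - 3)*(y - 1)*(y + 3)*(y^2 + y) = y*(y - 5)^2*(y - 3)*(y - 1)*(y + 3)*(y + 1)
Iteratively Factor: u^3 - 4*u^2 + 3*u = (u)*(u^2 - 4*u + 3) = u*(u - 3)*(u - 1)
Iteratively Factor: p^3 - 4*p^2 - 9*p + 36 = (p - 4)*(p^2 - 9) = (p - 4)*(p + 3)*(p - 3)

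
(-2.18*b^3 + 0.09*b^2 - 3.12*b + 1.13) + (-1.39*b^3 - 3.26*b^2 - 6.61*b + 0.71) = -3.57*b^3 - 3.17*b^2 - 9.73*b + 1.84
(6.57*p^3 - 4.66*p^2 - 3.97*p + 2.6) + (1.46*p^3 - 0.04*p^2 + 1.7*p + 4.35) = 8.03*p^3 - 4.7*p^2 - 2.27*p + 6.95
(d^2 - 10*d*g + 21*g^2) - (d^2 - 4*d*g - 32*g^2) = -6*d*g + 53*g^2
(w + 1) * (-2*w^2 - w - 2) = -2*w^3 - 3*w^2 - 3*w - 2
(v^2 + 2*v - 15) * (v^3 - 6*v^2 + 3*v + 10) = v^5 - 4*v^4 - 24*v^3 + 106*v^2 - 25*v - 150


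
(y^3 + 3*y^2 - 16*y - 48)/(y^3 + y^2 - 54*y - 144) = (y^2 - 16)/(y^2 - 2*y - 48)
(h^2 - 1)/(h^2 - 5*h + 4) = (h + 1)/(h - 4)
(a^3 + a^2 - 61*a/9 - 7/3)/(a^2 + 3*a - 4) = (a^3 + a^2 - 61*a/9 - 7/3)/(a^2 + 3*a - 4)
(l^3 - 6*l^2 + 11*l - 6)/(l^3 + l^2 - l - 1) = (l^2 - 5*l + 6)/(l^2 + 2*l + 1)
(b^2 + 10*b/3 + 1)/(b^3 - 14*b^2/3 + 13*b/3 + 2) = (b + 3)/(b^2 - 5*b + 6)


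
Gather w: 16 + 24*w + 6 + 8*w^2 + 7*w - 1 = 8*w^2 + 31*w + 21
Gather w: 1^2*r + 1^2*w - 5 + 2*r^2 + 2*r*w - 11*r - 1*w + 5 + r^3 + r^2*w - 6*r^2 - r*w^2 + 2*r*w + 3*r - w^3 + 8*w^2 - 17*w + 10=r^3 - 4*r^2 - 7*r - w^3 + w^2*(8 - r) + w*(r^2 + 4*r - 17) + 10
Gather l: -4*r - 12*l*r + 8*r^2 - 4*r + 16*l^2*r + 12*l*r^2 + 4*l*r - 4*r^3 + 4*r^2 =16*l^2*r + l*(12*r^2 - 8*r) - 4*r^3 + 12*r^2 - 8*r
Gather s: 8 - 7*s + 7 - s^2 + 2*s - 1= -s^2 - 5*s + 14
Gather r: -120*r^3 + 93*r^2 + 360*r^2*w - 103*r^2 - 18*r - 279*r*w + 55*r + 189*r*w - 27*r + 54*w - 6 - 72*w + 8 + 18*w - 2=-120*r^3 + r^2*(360*w - 10) + r*(10 - 90*w)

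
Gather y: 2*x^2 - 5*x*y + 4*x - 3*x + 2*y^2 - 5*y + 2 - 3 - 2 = 2*x^2 + x + 2*y^2 + y*(-5*x - 5) - 3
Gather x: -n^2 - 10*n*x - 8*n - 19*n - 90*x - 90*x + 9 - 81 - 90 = -n^2 - 27*n + x*(-10*n - 180) - 162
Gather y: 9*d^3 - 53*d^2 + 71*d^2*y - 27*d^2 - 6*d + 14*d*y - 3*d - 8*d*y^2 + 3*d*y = 9*d^3 - 80*d^2 - 8*d*y^2 - 9*d + y*(71*d^2 + 17*d)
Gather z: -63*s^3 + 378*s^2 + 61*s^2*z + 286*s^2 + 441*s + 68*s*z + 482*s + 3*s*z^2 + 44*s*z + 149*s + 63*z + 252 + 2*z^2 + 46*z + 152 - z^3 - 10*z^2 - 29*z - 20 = -63*s^3 + 664*s^2 + 1072*s - z^3 + z^2*(3*s - 8) + z*(61*s^2 + 112*s + 80) + 384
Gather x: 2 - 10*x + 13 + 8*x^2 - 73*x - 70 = 8*x^2 - 83*x - 55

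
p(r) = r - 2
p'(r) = 1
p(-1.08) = -3.08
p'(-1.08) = 1.00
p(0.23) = -1.77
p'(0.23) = 1.00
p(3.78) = 1.78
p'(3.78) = 1.00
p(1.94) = -0.06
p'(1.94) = 1.00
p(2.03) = 0.03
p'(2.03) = 1.00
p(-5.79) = -7.79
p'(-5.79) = 1.00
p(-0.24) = -2.24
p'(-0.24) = 1.00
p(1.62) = -0.38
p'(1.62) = 1.00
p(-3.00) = -5.00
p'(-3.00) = 1.00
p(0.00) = -2.00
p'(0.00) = 1.00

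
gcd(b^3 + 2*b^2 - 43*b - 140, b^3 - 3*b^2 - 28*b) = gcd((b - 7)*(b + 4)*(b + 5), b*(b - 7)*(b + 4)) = b^2 - 3*b - 28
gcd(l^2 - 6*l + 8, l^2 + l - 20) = l - 4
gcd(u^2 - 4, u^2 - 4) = u^2 - 4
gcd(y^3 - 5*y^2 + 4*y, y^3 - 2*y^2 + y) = y^2 - y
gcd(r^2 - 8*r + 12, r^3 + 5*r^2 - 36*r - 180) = r - 6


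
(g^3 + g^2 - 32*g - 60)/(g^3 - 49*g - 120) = (g^2 - 4*g - 12)/(g^2 - 5*g - 24)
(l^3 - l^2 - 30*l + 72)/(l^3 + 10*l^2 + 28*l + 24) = (l^2 - 7*l + 12)/(l^2 + 4*l + 4)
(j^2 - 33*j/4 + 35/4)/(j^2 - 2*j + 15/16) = 4*(j - 7)/(4*j - 3)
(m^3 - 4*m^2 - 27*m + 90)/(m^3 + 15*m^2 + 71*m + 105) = (m^2 - 9*m + 18)/(m^2 + 10*m + 21)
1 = 1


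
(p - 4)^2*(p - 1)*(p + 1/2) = p^4 - 17*p^3/2 + 39*p^2/2 - 4*p - 8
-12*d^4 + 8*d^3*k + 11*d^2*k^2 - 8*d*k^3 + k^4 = (-6*d + k)*(-2*d + k)*(-d + k)*(d + k)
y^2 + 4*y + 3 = (y + 1)*(y + 3)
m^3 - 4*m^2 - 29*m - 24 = (m - 8)*(m + 1)*(m + 3)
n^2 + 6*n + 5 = (n + 1)*(n + 5)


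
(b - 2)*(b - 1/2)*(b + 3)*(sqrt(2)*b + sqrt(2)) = sqrt(2)*b^4 + 3*sqrt(2)*b^3/2 - 6*sqrt(2)*b^2 - 7*sqrt(2)*b/2 + 3*sqrt(2)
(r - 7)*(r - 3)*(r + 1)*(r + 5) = r^4 - 4*r^3 - 34*r^2 + 76*r + 105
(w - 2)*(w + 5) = w^2 + 3*w - 10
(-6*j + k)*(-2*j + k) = 12*j^2 - 8*j*k + k^2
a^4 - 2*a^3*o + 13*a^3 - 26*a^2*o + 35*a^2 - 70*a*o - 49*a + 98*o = (a - 1)*(a + 7)^2*(a - 2*o)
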